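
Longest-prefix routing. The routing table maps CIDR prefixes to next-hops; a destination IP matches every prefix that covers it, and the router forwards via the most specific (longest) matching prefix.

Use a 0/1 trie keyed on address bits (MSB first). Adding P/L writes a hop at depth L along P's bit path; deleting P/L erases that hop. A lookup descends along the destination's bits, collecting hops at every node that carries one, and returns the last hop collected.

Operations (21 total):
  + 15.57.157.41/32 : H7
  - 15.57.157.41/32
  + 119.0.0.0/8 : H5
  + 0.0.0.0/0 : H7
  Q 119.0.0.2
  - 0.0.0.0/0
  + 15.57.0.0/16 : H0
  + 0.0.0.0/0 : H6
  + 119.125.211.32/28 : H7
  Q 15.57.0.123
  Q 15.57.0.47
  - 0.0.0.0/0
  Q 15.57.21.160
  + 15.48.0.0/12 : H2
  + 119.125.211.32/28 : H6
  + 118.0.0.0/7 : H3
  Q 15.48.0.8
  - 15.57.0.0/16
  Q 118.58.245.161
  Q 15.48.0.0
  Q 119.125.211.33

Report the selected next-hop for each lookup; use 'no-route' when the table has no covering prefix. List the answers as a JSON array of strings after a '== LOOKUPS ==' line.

Trace:
  + 15.57.157.41/32 (H7) depth=32
  - 15.57.157.41/32 clear@32
  + 119.0.0.0/8 (H5) depth=8
  + 0.0.0.0/0 (H7) depth=0
  ? 119.0.0.2  path d0:H7→d1:-→d2:-→d3:-→d4:-→d5:-→d6:-→d7:-→d8:H5  best=H5
  - 0.0.0.0/0 clear@0
  + 15.57.0.0/16 (H0) depth=16
  + 0.0.0.0/0 (H6) depth=0
  + 119.125.211.32/28 (H7) depth=28
  ? 15.57.0.123  path d0:H6→d1:-→d2:-→d3:-→d4:-→d5:-→d6:-→d7:-→d8:-→d9:-→d10:-→d11:-→d12:-→d13:-→d14:-→d15:-→d16:H0  best=H0
  ? 15.57.0.47  path d0:H6→d1:-→d2:-→d3:-→d4:-→d5:-→d6:-→d7:-→d8:-→d9:-→d10:-→d11:-→d12:-→d13:-→d14:-→d15:-→d16:H0  best=H0
  - 0.0.0.0/0 clear@0
  ? 15.57.21.160  path d0:-→d1:-→d2:-→d3:-→d4:-→d5:-→d6:-→d7:-→d8:-→d9:-→d10:-→d11:-→d12:-→d13:-→d14:-→d15:-→d16:H0  best=H0
  + 15.48.0.0/12 (H2) depth=12
  + 119.125.211.32/28 (H6) depth=28
  + 118.0.0.0/7 (H3) depth=7
  ? 15.48.0.8  path d0:-→d1:-→d2:-→d3:-→d4:-→d5:-→d6:-→d7:-→d8:-→d9:-→d10:-→d11:-→d12:H2  best=H2
  - 15.57.0.0/16 clear@16
  ? 118.58.245.161  path d0:-→d1:-→d2:-→d3:-→d4:-→d5:-→d6:-→d7:H3  best=H3
  ? 15.48.0.0  path d0:-→d1:-→d2:-→d3:-→d4:-→d5:-→d6:-→d7:-→d8:-→d9:-→d10:-→d11:-→d12:H2  best=H2
  ? 119.125.211.33  path d0:-→d1:-→d2:-→d3:-→d4:-→d5:-→d6:-→d7:H3→d8:H5→d9:-→d10:-→d11:-→d12:-→d13:-→d14:-→d15:-→d16:-→d17:-→d18:-→d19:-→d20:-→d21:-→d22:-→d23:-→d24:-→d25:-→d26:-→d27:-→d28:H6  best=H6

== LOOKUPS ==
["H5","H0","H0","H0","H2","H3","H2","H6"]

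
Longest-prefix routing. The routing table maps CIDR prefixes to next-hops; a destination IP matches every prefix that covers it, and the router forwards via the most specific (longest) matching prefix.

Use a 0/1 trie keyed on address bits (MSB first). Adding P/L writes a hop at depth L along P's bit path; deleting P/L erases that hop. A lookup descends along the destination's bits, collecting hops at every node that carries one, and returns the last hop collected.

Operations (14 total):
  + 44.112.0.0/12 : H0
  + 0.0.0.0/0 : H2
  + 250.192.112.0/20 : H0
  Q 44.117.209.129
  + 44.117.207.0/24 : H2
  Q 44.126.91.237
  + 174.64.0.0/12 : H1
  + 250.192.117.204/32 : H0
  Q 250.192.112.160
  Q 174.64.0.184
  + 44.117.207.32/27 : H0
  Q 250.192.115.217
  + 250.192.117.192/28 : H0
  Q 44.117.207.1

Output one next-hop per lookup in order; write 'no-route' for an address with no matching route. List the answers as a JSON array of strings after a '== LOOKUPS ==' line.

Process each operation:
  add 44.112.0.0/12 -> H0 at depth 12
  add 0.0.0.0/0 -> H2 at depth 0
  add 250.192.112.0/20 -> H0 at depth 20
  ? 44.117.209.129  path d0:H2→d1:-→d2:-→d3:-→d4:-→d5:-→d6:-→d7:-→d8:-→d9:-→d10:-→d11:-→d12:H0  best=H0
  add 44.117.207.0/24 -> H2 at depth 24
  ? 44.126.91.237  path d0:H2→d1:-→d2:-→d3:-→d4:-→d5:-→d6:-→d7:-→d8:-→d9:-→d10:-→d11:-→d12:H0  best=H0
  add 174.64.0.0/12 -> H1 at depth 12
  add 250.192.117.204/32 -> H0 at depth 32
  ? 250.192.112.160  path d0:H2→d1:-→d2:-→d3:-→d4:-→d5:-→d6:-→d7:-→d8:-→d9:-→d10:-→d11:-→d12:-→d13:-→d14:-→d15:-→d16:-→d17:-→d18:-→d19:-→d20:H0→d21:-  best=H0
  ? 174.64.0.184  path d0:H2→d1:-→d2:-→d3:-→d4:-→d5:-→d6:-→d7:-→d8:-→d9:-→d10:-→d11:-→d12:H1  best=H1
  add 44.117.207.32/27 -> H0 at depth 27
  ? 250.192.115.217  path d0:H2→d1:-→d2:-→d3:-→d4:-→d5:-→d6:-→d7:-→d8:-→d9:-→d10:-→d11:-→d12:-→d13:-→d14:-→d15:-→d16:-→d17:-→d18:-→d19:-→d20:H0→d21:-  best=H0
  add 250.192.117.192/28 -> H0 at depth 28
  ? 44.117.207.1  path d0:H2→d1:-→d2:-→d3:-→d4:-→d5:-→d6:-→d7:-→d8:-→d9:-→d10:-→d11:-→d12:H0→d13:-→d14:-→d15:-→d16:-→d17:-→d18:-→d19:-→d20:-→d21:-→d22:-→d23:-→d24:H2→d25:-→d26:-  best=H2

== LOOKUPS ==
["H0","H0","H0","H1","H0","H2"]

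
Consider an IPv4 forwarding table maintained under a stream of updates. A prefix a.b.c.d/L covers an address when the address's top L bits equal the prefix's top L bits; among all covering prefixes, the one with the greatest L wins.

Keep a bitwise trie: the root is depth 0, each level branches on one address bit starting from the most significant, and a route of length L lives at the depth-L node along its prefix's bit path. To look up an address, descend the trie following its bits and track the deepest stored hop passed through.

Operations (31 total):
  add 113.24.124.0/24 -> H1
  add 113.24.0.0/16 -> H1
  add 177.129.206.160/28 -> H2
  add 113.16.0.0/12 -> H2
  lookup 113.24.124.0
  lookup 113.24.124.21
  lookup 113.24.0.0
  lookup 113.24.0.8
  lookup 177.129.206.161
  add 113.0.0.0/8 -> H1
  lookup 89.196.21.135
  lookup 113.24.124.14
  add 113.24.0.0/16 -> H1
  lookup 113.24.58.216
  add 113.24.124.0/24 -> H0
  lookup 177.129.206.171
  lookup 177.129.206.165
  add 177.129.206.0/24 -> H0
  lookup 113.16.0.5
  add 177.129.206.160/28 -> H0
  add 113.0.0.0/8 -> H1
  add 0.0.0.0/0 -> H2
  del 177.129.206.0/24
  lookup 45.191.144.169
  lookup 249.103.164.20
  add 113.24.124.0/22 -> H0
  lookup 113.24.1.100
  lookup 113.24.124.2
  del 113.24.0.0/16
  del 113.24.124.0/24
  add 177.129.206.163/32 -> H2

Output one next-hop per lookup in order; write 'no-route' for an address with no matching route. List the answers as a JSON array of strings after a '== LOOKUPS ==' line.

Trace:
  add 113.24.124.0/24 -> H1 at depth 24
  add 113.24.0.0/16 -> H1 at depth 16
  add 177.129.206.160/28 -> H2 at depth 28
  add 113.16.0.0/12 -> H2 at depth 12
  lookup 113.24.124.0: bits 011100010001100001111100 walk d0:-→d1:-→d2:-→d3:-→d4:-→d5:-→d6:-→d7:-→d8:-→d9:-→d10:-→d11:-→d12:H2→d13:-→d14:-→d15:-→d16:H1→d17:-→d18:-→d19:-→d20:-→d21:-→d22:-→d23:-→d24:H1 -> H1
  lookup 113.24.124.21: bits 011100010001100001111100 walk d0:-→d1:-→d2:-→d3:-→d4:-→d5:-→d6:-→d7:-→d8:-→d9:-→d10:-→d11:-→d12:H2→d13:-→d14:-→d15:-→d16:H1→d17:-→d18:-→d19:-→d20:-→d21:-→d22:-→d23:-→d24:H1 -> H1
  lookup 113.24.0.0: bits 01110001000110000 walk d0:-→d1:-→d2:-→d3:-→d4:-→d5:-→d6:-→d7:-→d8:-→d9:-→d10:-→d11:-→d12:H2→d13:-→d14:-→d15:-→d16:H1→d17:- -> H1
  lookup 113.24.0.8: bits 01110001000110000 walk d0:-→d1:-→d2:-→d3:-→d4:-→d5:-→d6:-→d7:-→d8:-→d9:-→d10:-→d11:-→d12:H2→d13:-→d14:-→d15:-→d16:H1→d17:- -> H1
  lookup 177.129.206.161: bits 1011000110000001110011101010 walk d0:-→d1:-→d2:-→d3:-→d4:-→d5:-→d6:-→d7:-→d8:-→d9:-→d10:-→d11:-→d12:-→d13:-→d14:-→d15:-→d16:-→d17:-→d18:-→d19:-→d20:-→d21:-→d22:-→d23:-→d24:-→d25:-→d26:-→d27:-→d28:H2 -> H2
  add 113.0.0.0/8 -> H1 at depth 8
  lookup 89.196.21.135: bits 01 walk d0:-→d1:-→d2:- -> no-route
  lookup 113.24.124.14: bits 011100010001100001111100 walk d0:-→d1:-→d2:-→d3:-→d4:-→d5:-→d6:-→d7:-→d8:H1→d9:-→d10:-→d11:-→d12:H2→d13:-→d14:-→d15:-→d16:H1→d17:-→d18:-→d19:-→d20:-→d21:-→d22:-→d23:-→d24:H1 -> H1
  add 113.24.0.0/16 -> H1 at depth 16
  lookup 113.24.58.216: bits 01110001000110000 walk d0:-→d1:-→d2:-→d3:-→d4:-→d5:-→d6:-→d7:-→d8:H1→d9:-→d10:-→d11:-→d12:H2→d13:-→d14:-→d15:-→d16:H1→d17:- -> H1
  add 113.24.124.0/24 -> H0 at depth 24
  lookup 177.129.206.171: bits 1011000110000001110011101010 walk d0:-→d1:-→d2:-→d3:-→d4:-→d5:-→d6:-→d7:-→d8:-→d9:-→d10:-→d11:-→d12:-→d13:-→d14:-→d15:-→d16:-→d17:-→d18:-→d19:-→d20:-→d21:-→d22:-→d23:-→d24:-→d25:-→d26:-→d27:-→d28:H2 -> H2
  lookup 177.129.206.165: bits 1011000110000001110011101010 walk d0:-→d1:-→d2:-→d3:-→d4:-→d5:-→d6:-→d7:-→d8:-→d9:-→d10:-→d11:-→d12:-→d13:-→d14:-→d15:-→d16:-→d17:-→d18:-→d19:-→d20:-→d21:-→d22:-→d23:-→d24:-→d25:-→d26:-→d27:-→d28:H2 -> H2
  add 177.129.206.0/24 -> H0 at depth 24
  lookup 113.16.0.5: bits 011100010001 walk d0:-→d1:-→d2:-→d3:-→d4:-→d5:-→d6:-→d7:-→d8:H1→d9:-→d10:-→d11:-→d12:H2 -> H2
  add 177.129.206.160/28 -> H0 at depth 28
  add 113.0.0.0/8 -> H1 at depth 8
  add 0.0.0.0/0 -> H2 at depth 0
  del 177.129.206.0/24 (clear depth 24)
  lookup 45.191.144.169: bits 0 walk d0:H2→d1:- -> H2
  lookup 249.103.164.20: bits 1 walk d0:H2→d1:- -> H2
  add 113.24.124.0/22 -> H0 at depth 22
  lookup 113.24.1.100: bits 01110001000110000 walk d0:H2→d1:-→d2:-→d3:-→d4:-→d5:-→d6:-→d7:-→d8:H1→d9:-→d10:-→d11:-→d12:H2→d13:-→d14:-→d15:-→d16:H1→d17:- -> H1
  lookup 113.24.124.2: bits 011100010001100001111100 walk d0:H2→d1:-→d2:-→d3:-→d4:-→d5:-→d6:-→d7:-→d8:H1→d9:-→d10:-→d11:-→d12:H2→d13:-→d14:-→d15:-→d16:H1→d17:-→d18:-→d19:-→d20:-→d21:-→d22:H0→d23:-→d24:H0 -> H0
  del 113.24.0.0/16 (clear depth 16)
  del 113.24.124.0/24 (clear depth 24)
  add 177.129.206.163/32 -> H2 at depth 32

== LOOKUPS ==
["H1","H1","H1","H1","H2","no-route","H1","H1","H2","H2","H2","H2","H2","H1","H0"]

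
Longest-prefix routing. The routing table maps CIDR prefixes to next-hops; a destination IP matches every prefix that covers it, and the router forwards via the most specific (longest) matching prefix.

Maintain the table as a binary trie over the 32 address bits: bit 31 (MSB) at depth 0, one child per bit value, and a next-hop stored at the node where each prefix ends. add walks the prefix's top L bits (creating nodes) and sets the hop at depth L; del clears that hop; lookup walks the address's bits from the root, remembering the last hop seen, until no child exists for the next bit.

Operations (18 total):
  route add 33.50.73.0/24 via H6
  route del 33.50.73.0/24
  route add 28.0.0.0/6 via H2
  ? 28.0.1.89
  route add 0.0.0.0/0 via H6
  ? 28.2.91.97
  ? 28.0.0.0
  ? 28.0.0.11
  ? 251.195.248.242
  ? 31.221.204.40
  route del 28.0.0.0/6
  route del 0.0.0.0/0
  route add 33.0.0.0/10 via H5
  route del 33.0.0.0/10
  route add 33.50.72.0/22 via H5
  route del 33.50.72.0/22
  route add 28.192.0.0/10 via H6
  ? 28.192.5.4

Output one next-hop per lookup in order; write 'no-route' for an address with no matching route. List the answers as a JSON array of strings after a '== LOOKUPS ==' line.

Trace:
  add 33.50.73.0/24 -> H6 at depth 24
  del 33.50.73.0/24 (clear depth 24)
  add 28.0.0.0/6 -> H2 at depth 6
  ? 28.0.1.89  path d0:-→d1:-→d2:-→d3:-→d4:-→d5:-→d6:H2  best=H2
  add 0.0.0.0/0 -> H6 at depth 0
  ? 28.2.91.97  path d0:H6→d1:-→d2:-→d3:-→d4:-→d5:-→d6:H2  best=H2
  ? 28.0.0.0  path d0:H6→d1:-→d2:-→d3:-→d4:-→d5:-→d6:H2  best=H2
  ? 28.0.0.11  path d0:H6→d1:-→d2:-→d3:-→d4:-→d5:-→d6:H2  best=H2
  ? 251.195.248.242  path d0:H6  best=H6
  ? 31.221.204.40  path d0:H6→d1:-→d2:-→d3:-→d4:-→d5:-→d6:H2  best=H2
  del 28.0.0.0/6 (clear depth 6)
  del 0.0.0.0/0 (clear depth 0)
  add 33.0.0.0/10 -> H5 at depth 10
  del 33.0.0.0/10 (clear depth 10)
  add 33.50.72.0/22 -> H5 at depth 22
  del 33.50.72.0/22 (clear depth 22)
  add 28.192.0.0/10 -> H6 at depth 10
  ? 28.192.5.4  path d0:-→d1:-→d2:-→d3:-→d4:-→d5:-→d6:-→d7:-→d8:-→d9:-→d10:H6  best=H6

== LOOKUPS ==
["H2","H2","H2","H2","H6","H2","H6"]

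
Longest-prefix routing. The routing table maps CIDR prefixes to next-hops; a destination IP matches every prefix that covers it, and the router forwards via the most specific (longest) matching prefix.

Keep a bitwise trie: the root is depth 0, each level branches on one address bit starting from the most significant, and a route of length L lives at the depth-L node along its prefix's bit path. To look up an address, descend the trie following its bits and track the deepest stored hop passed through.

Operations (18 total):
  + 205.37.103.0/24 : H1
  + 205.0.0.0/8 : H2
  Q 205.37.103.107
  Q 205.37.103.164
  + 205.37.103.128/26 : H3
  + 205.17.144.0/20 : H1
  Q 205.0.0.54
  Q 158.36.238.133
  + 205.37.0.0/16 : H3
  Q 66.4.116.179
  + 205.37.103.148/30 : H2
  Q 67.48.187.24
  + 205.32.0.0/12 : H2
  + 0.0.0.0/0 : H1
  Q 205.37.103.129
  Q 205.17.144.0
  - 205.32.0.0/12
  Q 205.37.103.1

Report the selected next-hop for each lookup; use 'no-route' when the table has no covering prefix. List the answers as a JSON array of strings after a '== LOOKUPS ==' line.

Apply in order:
  add 205.37.103.0/24 -> H1 at depth 24
  add 205.0.0.0/8 -> H2 at depth 8
  Q 205.37.103.107: descend 110011010010010101100111 ; hops seen [H2,H1] ; pick H1
  Q 205.37.103.164: descend 110011010010010101100111 ; hops seen [H2,H1] ; pick H1
  add 205.37.103.128/26 -> H3 at depth 26
  add 205.17.144.0/20 -> H1 at depth 20
  Q 205.0.0.54: descend 11001101000 ; hops seen [H2] ; pick H2
  Q 158.36.238.133: descend 1 ; hops seen [∅] ; pick no-route
  add 205.37.0.0/16 -> H3 at depth 16
  Q 66.4.116.179: descend ε ; hops seen [∅] ; pick no-route
  add 205.37.103.148/30 -> H2 at depth 30
  Q 67.48.187.24: descend ε ; hops seen [∅] ; pick no-route
  add 205.32.0.0/12 -> H2 at depth 12
  add 0.0.0.0/0 -> H1 at depth 0
  Q 205.37.103.129: descend 110011010010010101100111100 ; hops seen [H1,H2,H2,H3,H1,H3] ; pick H3
  Q 205.17.144.0: descend 11001101000100011001 ; hops seen [H1,H2,H1] ; pick H1
  - 205.32.0.0/12 clear@12
  Q 205.37.103.1: descend 110011010010010101100111 ; hops seen [H1,H2,H3,H1] ; pick H1

== LOOKUPS ==
["H1","H1","H2","no-route","no-route","no-route","H3","H1","H1"]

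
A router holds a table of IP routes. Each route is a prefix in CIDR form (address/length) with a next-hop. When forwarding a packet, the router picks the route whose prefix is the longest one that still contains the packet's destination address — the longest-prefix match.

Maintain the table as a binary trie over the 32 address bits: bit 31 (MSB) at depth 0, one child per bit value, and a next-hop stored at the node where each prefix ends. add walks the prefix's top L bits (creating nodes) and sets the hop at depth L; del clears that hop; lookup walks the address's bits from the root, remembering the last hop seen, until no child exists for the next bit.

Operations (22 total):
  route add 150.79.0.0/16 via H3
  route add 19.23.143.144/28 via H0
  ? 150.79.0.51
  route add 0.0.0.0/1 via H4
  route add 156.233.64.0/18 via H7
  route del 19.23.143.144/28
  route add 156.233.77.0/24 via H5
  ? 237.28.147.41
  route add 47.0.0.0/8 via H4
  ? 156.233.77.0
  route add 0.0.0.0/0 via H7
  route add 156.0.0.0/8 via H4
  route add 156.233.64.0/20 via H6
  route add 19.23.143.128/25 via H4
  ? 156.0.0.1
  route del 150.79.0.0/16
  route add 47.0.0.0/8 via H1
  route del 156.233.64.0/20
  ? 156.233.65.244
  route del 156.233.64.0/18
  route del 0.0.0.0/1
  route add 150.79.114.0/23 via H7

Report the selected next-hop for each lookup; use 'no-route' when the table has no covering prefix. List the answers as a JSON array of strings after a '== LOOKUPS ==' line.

Apply in order:
  add 150.79.0.0/16 -> H3 at depth 16
  add 19.23.143.144/28 -> H0 at depth 28
  ? 150.79.0.51  path d0:-→d1:-→d2:-→d3:-→d4:-→d5:-→d6:-→d7:-→d8:-→d9:-→d10:-→d11:-→d12:-→d13:-→d14:-→d15:-→d16:H3  best=H3
  add 0.0.0.0/1 -> H4 at depth 1
  add 156.233.64.0/18 -> H7 at depth 18
  - 19.23.143.144/28 clear@28
  add 156.233.77.0/24 -> H5 at depth 24
  ? 237.28.147.41  path d0:-→d1:-  best=no-route
  add 47.0.0.0/8 -> H4 at depth 8
  ? 156.233.77.0  path d0:-→d1:-→d2:-→d3:-→d4:-→d5:-→d6:-→d7:-→d8:-→d9:-→d10:-→d11:-→d12:-→d13:-→d14:-→d15:-→d16:-→d17:-→d18:H7→d19:-→d20:-→d21:-→d22:-→d23:-→d24:H5  best=H5
  add 0.0.0.0/0 -> H7 at depth 0
  add 156.0.0.0/8 -> H4 at depth 8
  add 156.233.64.0/20 -> H6 at depth 20
  add 19.23.143.128/25 -> H4 at depth 25
  ? 156.0.0.1  path d0:H7→d1:-→d2:-→d3:-→d4:-→d5:-→d6:-→d7:-→d8:H4  best=H4
  - 150.79.0.0/16 clear@16
  add 47.0.0.0/8 -> H1 at depth 8
  - 156.233.64.0/20 clear@20
  ? 156.233.65.244  path d0:H7→d1:-→d2:-→d3:-→d4:-→d5:-→d6:-→d7:-→d8:H4→d9:-→d10:-→d11:-→d12:-→d13:-→d14:-→d15:-→d16:-→d17:-→d18:H7→d19:-→d20:-  best=H7
  - 156.233.64.0/18 clear@18
  - 0.0.0.0/1 clear@1
  add 150.79.114.0/23 -> H7 at depth 23

== LOOKUPS ==
["H3","no-route","H5","H4","H7"]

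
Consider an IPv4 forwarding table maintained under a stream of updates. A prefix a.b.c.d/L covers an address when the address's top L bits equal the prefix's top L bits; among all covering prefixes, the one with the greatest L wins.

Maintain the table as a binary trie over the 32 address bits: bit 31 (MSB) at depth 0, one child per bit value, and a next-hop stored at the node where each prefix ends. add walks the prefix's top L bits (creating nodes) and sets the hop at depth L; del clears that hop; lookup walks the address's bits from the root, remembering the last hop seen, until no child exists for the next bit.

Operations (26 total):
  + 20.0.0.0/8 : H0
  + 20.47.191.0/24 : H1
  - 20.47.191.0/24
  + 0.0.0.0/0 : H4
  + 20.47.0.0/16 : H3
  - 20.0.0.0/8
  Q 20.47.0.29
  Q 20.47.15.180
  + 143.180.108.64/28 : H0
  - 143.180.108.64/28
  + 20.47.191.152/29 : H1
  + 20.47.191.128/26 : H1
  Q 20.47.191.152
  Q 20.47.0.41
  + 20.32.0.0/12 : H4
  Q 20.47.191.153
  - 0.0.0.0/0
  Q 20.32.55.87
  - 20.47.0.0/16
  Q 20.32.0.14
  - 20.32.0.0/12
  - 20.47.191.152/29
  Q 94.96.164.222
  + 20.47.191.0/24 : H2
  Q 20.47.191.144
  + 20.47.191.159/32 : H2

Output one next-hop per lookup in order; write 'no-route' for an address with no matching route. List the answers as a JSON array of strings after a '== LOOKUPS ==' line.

Process each operation:
  add 20.0.0.0/8 -> H0 at depth 8
  add 20.47.191.0/24 -> H1 at depth 24
  del 20.47.191.0/24 (clear depth 24)
  add 0.0.0.0/0 -> H4 at depth 0
  add 20.47.0.0/16 -> H3 at depth 16
  del 20.0.0.0/8 (clear depth 8)
  Q 20.47.0.29: descend 0001010000101111 ; hops seen [H4,H3] ; pick H3
  Q 20.47.15.180: descend 0001010000101111 ; hops seen [H4,H3] ; pick H3
  add 143.180.108.64/28 -> H0 at depth 28
  del 143.180.108.64/28 (clear depth 28)
  add 20.47.191.152/29 -> H1 at depth 29
  add 20.47.191.128/26 -> H1 at depth 26
  Q 20.47.191.152: descend 00010100001011111011111110011 ; hops seen [H4,H3,H1,H1] ; pick H1
  Q 20.47.0.41: descend 0001010000101111 ; hops seen [H4,H3] ; pick H3
  add 20.32.0.0/12 -> H4 at depth 12
  Q 20.47.191.153: descend 00010100001011111011111110011 ; hops seen [H4,H4,H3,H1,H1] ; pick H1
  del 0.0.0.0/0 (clear depth 0)
  Q 20.32.55.87: descend 000101000010 ; hops seen [H4] ; pick H4
  del 20.47.0.0/16 (clear depth 16)
  Q 20.32.0.14: descend 000101000010 ; hops seen [H4] ; pick H4
  del 20.32.0.0/12 (clear depth 12)
  del 20.47.191.152/29 (clear depth 29)
  Q 94.96.164.222: descend 0 ; hops seen [∅] ; pick no-route
  add 20.47.191.0/24 -> H2 at depth 24
  Q 20.47.191.144: descend 0001010000101111101111111001 ; hops seen [H2,H1] ; pick H1
  add 20.47.191.159/32 -> H2 at depth 32

== LOOKUPS ==
["H3","H3","H1","H3","H1","H4","H4","no-route","H1"]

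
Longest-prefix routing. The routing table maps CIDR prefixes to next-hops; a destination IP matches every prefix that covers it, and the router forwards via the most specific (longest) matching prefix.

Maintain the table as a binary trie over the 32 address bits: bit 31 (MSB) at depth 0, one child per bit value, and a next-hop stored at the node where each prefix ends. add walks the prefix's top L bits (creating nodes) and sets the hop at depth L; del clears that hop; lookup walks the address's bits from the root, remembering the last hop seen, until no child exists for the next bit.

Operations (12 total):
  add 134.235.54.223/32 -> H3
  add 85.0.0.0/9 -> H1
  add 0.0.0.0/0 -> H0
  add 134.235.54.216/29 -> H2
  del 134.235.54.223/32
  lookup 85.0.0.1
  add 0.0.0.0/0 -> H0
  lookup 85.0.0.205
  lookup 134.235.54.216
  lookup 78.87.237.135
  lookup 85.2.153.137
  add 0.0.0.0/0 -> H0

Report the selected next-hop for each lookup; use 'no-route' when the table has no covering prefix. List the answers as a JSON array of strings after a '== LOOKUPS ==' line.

Process each operation:
  add 134.235.54.223/32 -> H3 at depth 32
  add 85.0.0.0/9 -> H1 at depth 9
  add 0.0.0.0/0 -> H0 at depth 0
  add 134.235.54.216/29 -> H2 at depth 29
  del 134.235.54.223/32 (clear depth 32)
  lookup 85.0.0.1: bits 010101010 walk d0:H0→d1:-→d2:-→d3:-→d4:-→d5:-→d6:-→d7:-→d8:-→d9:H1 -> H1
  add 0.0.0.0/0 -> H0 at depth 0
  lookup 85.0.0.205: bits 010101010 walk d0:H0→d1:-→d2:-→d3:-→d4:-→d5:-→d6:-→d7:-→d8:-→d9:H1 -> H1
  lookup 134.235.54.216: bits 10000110111010110011011011011 walk d0:H0→d1:-→d2:-→d3:-→d4:-→d5:-→d6:-→d7:-→d8:-→d9:-→d10:-→d11:-→d12:-→d13:-→d14:-→d15:-→d16:-→d17:-→d18:-→d19:-→d20:-→d21:-→d22:-→d23:-→d24:-→d25:-→d26:-→d27:-→d28:-→d29:H2 -> H2
  lookup 78.87.237.135: bits 010 walk d0:H0→d1:-→d2:-→d3:- -> H0
  lookup 85.2.153.137: bits 010101010 walk d0:H0→d1:-→d2:-→d3:-→d4:-→d5:-→d6:-→d7:-→d8:-→d9:H1 -> H1
  add 0.0.0.0/0 -> H0 at depth 0

== LOOKUPS ==
["H1","H1","H2","H0","H1"]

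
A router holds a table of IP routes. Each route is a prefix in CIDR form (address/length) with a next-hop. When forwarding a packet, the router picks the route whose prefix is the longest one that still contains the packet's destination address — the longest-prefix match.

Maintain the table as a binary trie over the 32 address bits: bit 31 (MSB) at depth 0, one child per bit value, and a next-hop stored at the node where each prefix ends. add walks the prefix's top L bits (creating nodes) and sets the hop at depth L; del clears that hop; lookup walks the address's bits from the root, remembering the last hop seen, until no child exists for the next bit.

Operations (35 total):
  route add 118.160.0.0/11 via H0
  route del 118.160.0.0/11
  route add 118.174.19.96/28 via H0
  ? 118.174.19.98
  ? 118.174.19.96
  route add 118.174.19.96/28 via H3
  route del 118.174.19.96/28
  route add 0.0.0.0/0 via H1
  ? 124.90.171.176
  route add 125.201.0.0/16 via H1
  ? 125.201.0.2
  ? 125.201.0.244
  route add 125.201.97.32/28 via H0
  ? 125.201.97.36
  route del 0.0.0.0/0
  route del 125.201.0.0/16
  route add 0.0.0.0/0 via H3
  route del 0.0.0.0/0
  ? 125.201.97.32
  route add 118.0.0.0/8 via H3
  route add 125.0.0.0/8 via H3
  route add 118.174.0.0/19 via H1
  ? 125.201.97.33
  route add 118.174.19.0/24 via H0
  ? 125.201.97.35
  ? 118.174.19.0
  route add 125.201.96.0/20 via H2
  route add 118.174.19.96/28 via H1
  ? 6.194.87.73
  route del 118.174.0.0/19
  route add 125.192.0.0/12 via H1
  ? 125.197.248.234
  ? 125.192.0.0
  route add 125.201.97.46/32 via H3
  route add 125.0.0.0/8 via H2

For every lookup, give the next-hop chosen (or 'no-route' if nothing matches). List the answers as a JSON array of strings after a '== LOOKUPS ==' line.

Trace:
  + 118.160.0.0/11 (H0) depth=11
  del 118.160.0.0/11 (clear depth 11)
  + 118.174.19.96/28 (H0) depth=28
  ? 118.174.19.98  path d0:-→d1:-→d2:-→d3:-→d4:-→d5:-→d6:-→d7:-→d8:-→d9:-→d10:-→d11:-→d12:-→d13:-→d14:-→d15:-→d16:-→d17:-→d18:-→d19:-→d20:-→d21:-→d22:-→d23:-→d24:-→d25:-→d26:-→d27:-→d28:H0  best=H0
  ? 118.174.19.96  path d0:-→d1:-→d2:-→d3:-→d4:-→d5:-→d6:-→d7:-→d8:-→d9:-→d10:-→d11:-→d12:-→d13:-→d14:-→d15:-→d16:-→d17:-→d18:-→d19:-→d20:-→d21:-→d22:-→d23:-→d24:-→d25:-→d26:-→d27:-→d28:H0  best=H0
  + 118.174.19.96/28 (H3) depth=28
  del 118.174.19.96/28 (clear depth 28)
  + 0.0.0.0/0 (H1) depth=0
  ? 124.90.171.176  path d0:H1→d1:-→d2:-→d3:-→d4:-  best=H1
  + 125.201.0.0/16 (H1) depth=16
  ? 125.201.0.2  path d0:H1→d1:-→d2:-→d3:-→d4:-→d5:-→d6:-→d7:-→d8:-→d9:-→d10:-→d11:-→d12:-→d13:-→d14:-→d15:-→d16:H1  best=H1
  ? 125.201.0.244  path d0:H1→d1:-→d2:-→d3:-→d4:-→d5:-→d6:-→d7:-→d8:-→d9:-→d10:-→d11:-→d12:-→d13:-→d14:-→d15:-→d16:H1  best=H1
  + 125.201.97.32/28 (H0) depth=28
  ? 125.201.97.36  path d0:H1→d1:-→d2:-→d3:-→d4:-→d5:-→d6:-→d7:-→d8:-→d9:-→d10:-→d11:-→d12:-→d13:-→d14:-→d15:-→d16:H1→d17:-→d18:-→d19:-→d20:-→d21:-→d22:-→d23:-→d24:-→d25:-→d26:-→d27:-→d28:H0  best=H0
  del 0.0.0.0/0 (clear depth 0)
  del 125.201.0.0/16 (clear depth 16)
  + 0.0.0.0/0 (H3) depth=0
  del 0.0.0.0/0 (clear depth 0)
  ? 125.201.97.32  path d0:-→d1:-→d2:-→d3:-→d4:-→d5:-→d6:-→d7:-→d8:-→d9:-→d10:-→d11:-→d12:-→d13:-→d14:-→d15:-→d16:-→d17:-→d18:-→d19:-→d20:-→d21:-→d22:-→d23:-→d24:-→d25:-→d26:-→d27:-→d28:H0  best=H0
  + 118.0.0.0/8 (H3) depth=8
  + 125.0.0.0/8 (H3) depth=8
  + 118.174.0.0/19 (H1) depth=19
  ? 125.201.97.33  path d0:-→d1:-→d2:-→d3:-→d4:-→d5:-→d6:-→d7:-→d8:H3→d9:-→d10:-→d11:-→d12:-→d13:-→d14:-→d15:-→d16:-→d17:-→d18:-→d19:-→d20:-→d21:-→d22:-→d23:-→d24:-→d25:-→d26:-→d27:-→d28:H0  best=H0
  + 118.174.19.0/24 (H0) depth=24
  ? 125.201.97.35  path d0:-→d1:-→d2:-→d3:-→d4:-→d5:-→d6:-→d7:-→d8:H3→d9:-→d10:-→d11:-→d12:-→d13:-→d14:-→d15:-→d16:-→d17:-→d18:-→d19:-→d20:-→d21:-→d22:-→d23:-→d24:-→d25:-→d26:-→d27:-→d28:H0  best=H0
  ? 118.174.19.0  path d0:-→d1:-→d2:-→d3:-→d4:-→d5:-→d6:-→d7:-→d8:H3→d9:-→d10:-→d11:-→d12:-→d13:-→d14:-→d15:-→d16:-→d17:-→d18:-→d19:H1→d20:-→d21:-→d22:-→d23:-→d24:H0→d25:-  best=H0
  + 125.201.96.0/20 (H2) depth=20
  + 118.174.19.96/28 (H1) depth=28
  ? 6.194.87.73  path d0:-→d1:-  best=no-route
  del 118.174.0.0/19 (clear depth 19)
  + 125.192.0.0/12 (H1) depth=12
  ? 125.197.248.234  path d0:-→d1:-→d2:-→d3:-→d4:-→d5:-→d6:-→d7:-→d8:H3→d9:-→d10:-→d11:-→d12:H1  best=H1
  ? 125.192.0.0  path d0:-→d1:-→d2:-→d3:-→d4:-→d5:-→d6:-→d7:-→d8:H3→d9:-→d10:-→d11:-→d12:H1  best=H1
  + 125.201.97.46/32 (H3) depth=32
  + 125.0.0.0/8 (H2) depth=8

== LOOKUPS ==
["H0","H0","H1","H1","H1","H0","H0","H0","H0","H0","no-route","H1","H1"]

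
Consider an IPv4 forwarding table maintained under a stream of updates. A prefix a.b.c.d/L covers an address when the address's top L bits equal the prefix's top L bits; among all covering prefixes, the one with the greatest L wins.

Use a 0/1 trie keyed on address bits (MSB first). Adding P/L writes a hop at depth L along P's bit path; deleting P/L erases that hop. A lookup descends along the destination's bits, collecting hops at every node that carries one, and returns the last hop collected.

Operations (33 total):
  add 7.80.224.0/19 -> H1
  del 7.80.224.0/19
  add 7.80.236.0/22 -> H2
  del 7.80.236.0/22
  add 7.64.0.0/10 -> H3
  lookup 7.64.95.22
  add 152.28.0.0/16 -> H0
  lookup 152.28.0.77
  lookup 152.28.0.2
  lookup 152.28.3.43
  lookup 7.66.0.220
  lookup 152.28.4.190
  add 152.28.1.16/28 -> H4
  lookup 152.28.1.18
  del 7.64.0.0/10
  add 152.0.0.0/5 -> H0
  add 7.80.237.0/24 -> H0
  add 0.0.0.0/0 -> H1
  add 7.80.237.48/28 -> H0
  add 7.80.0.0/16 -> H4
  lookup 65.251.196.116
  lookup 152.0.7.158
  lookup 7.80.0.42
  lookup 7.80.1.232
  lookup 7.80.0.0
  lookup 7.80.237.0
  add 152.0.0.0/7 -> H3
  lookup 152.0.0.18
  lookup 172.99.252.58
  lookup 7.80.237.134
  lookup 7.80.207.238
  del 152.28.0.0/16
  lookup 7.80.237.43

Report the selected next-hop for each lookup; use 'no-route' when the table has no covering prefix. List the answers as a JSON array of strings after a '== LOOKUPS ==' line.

Trace:
  add 7.80.224.0/19 -> H1 at depth 19
  del 7.80.224.0/19 (clear depth 19)
  add 7.80.236.0/22 -> H2 at depth 22
  del 7.80.236.0/22 (clear depth 22)
  add 7.64.0.0/10 -> H3 at depth 10
  lookup 7.64.95.22: bits 00000111010 walk d0:-→d1:-→d2:-→d3:-→d4:-→d5:-→d6:-→d7:-→d8:-→d9:-→d10:H3→d11:- -> H3
  add 152.28.0.0/16 -> H0 at depth 16
  lookup 152.28.0.77: bits 1001100000011100 walk d0:-→d1:-→d2:-→d3:-→d4:-→d5:-→d6:-→d7:-→d8:-→d9:-→d10:-→d11:-→d12:-→d13:-→d14:-→d15:-→d16:H0 -> H0
  lookup 152.28.0.2: bits 1001100000011100 walk d0:-→d1:-→d2:-→d3:-→d4:-→d5:-→d6:-→d7:-→d8:-→d9:-→d10:-→d11:-→d12:-→d13:-→d14:-→d15:-→d16:H0 -> H0
  lookup 152.28.3.43: bits 1001100000011100 walk d0:-→d1:-→d2:-→d3:-→d4:-→d5:-→d6:-→d7:-→d8:-→d9:-→d10:-→d11:-→d12:-→d13:-→d14:-→d15:-→d16:H0 -> H0
  lookup 7.66.0.220: bits 00000111010 walk d0:-→d1:-→d2:-→d3:-→d4:-→d5:-→d6:-→d7:-→d8:-→d9:-→d10:H3→d11:- -> H3
  lookup 152.28.4.190: bits 1001100000011100 walk d0:-→d1:-→d2:-→d3:-→d4:-→d5:-→d6:-→d7:-→d8:-→d9:-→d10:-→d11:-→d12:-→d13:-→d14:-→d15:-→d16:H0 -> H0
  add 152.28.1.16/28 -> H4 at depth 28
  lookup 152.28.1.18: bits 1001100000011100000000010001 walk d0:-→d1:-→d2:-→d3:-→d4:-→d5:-→d6:-→d7:-→d8:-→d9:-→d10:-→d11:-→d12:-→d13:-→d14:-→d15:-→d16:H0→d17:-→d18:-→d19:-→d20:-→d21:-→d22:-→d23:-→d24:-→d25:-→d26:-→d27:-→d28:H4 -> H4
  del 7.64.0.0/10 (clear depth 10)
  add 152.0.0.0/5 -> H0 at depth 5
  add 7.80.237.0/24 -> H0 at depth 24
  add 0.0.0.0/0 -> H1 at depth 0
  add 7.80.237.48/28 -> H0 at depth 28
  add 7.80.0.0/16 -> H4 at depth 16
  lookup 65.251.196.116: bits 0 walk d0:H1→d1:- -> H1
  lookup 152.0.7.158: bits 10011000000 walk d0:H1→d1:-→d2:-→d3:-→d4:-→d5:H0→d6:-→d7:-→d8:-→d9:-→d10:-→d11:- -> H0
  lookup 7.80.0.42: bits 0000011101010000 walk d0:H1→d1:-→d2:-→d3:-→d4:-→d5:-→d6:-→d7:-→d8:-→d9:-→d10:-→d11:-→d12:-→d13:-→d14:-→d15:-→d16:H4 -> H4
  lookup 7.80.1.232: bits 0000011101010000 walk d0:H1→d1:-→d2:-→d3:-→d4:-→d5:-→d6:-→d7:-→d8:-→d9:-→d10:-→d11:-→d12:-→d13:-→d14:-→d15:-→d16:H4 -> H4
  lookup 7.80.0.0: bits 0000011101010000 walk d0:H1→d1:-→d2:-→d3:-→d4:-→d5:-→d6:-→d7:-→d8:-→d9:-→d10:-→d11:-→d12:-→d13:-→d14:-→d15:-→d16:H4 -> H4
  lookup 7.80.237.0: bits 00000111010100001110110100 walk d0:H1→d1:-→d2:-→d3:-→d4:-→d5:-→d6:-→d7:-→d8:-→d9:-→d10:-→d11:-→d12:-→d13:-→d14:-→d15:-→d16:H4→d17:-→d18:-→d19:-→d20:-→d21:-→d22:-→d23:-→d24:H0→d25:-→d26:- -> H0
  add 152.0.0.0/7 -> H3 at depth 7
  lookup 152.0.0.18: bits 10011000000 walk d0:H1→d1:-→d2:-→d3:-→d4:-→d5:H0→d6:-→d7:H3→d8:-→d9:-→d10:-→d11:- -> H3
  lookup 172.99.252.58: bits 10 walk d0:H1→d1:-→d2:- -> H1
  lookup 7.80.237.134: bits 000001110101000011101101 walk d0:H1→d1:-→d2:-→d3:-→d4:-→d5:-→d6:-→d7:-→d8:-→d9:-→d10:-→d11:-→d12:-→d13:-→d14:-→d15:-→d16:H4→d17:-→d18:-→d19:-→d20:-→d21:-→d22:-→d23:-→d24:H0 -> H0
  lookup 7.80.207.238: bits 000001110101000011 walk d0:H1→d1:-→d2:-→d3:-→d4:-→d5:-→d6:-→d7:-→d8:-→d9:-→d10:-→d11:-→d12:-→d13:-→d14:-→d15:-→d16:H4→d17:-→d18:- -> H4
  del 152.28.0.0/16 (clear depth 16)
  lookup 7.80.237.43: bits 000001110101000011101101001 walk d0:H1→d1:-→d2:-→d3:-→d4:-→d5:-→d6:-→d7:-→d8:-→d9:-→d10:-→d11:-→d12:-→d13:-→d14:-→d15:-→d16:H4→d17:-→d18:-→d19:-→d20:-→d21:-→d22:-→d23:-→d24:H0→d25:-→d26:-→d27:- -> H0

== LOOKUPS ==
["H3","H0","H0","H0","H3","H0","H4","H1","H0","H4","H4","H4","H0","H3","H1","H0","H4","H0"]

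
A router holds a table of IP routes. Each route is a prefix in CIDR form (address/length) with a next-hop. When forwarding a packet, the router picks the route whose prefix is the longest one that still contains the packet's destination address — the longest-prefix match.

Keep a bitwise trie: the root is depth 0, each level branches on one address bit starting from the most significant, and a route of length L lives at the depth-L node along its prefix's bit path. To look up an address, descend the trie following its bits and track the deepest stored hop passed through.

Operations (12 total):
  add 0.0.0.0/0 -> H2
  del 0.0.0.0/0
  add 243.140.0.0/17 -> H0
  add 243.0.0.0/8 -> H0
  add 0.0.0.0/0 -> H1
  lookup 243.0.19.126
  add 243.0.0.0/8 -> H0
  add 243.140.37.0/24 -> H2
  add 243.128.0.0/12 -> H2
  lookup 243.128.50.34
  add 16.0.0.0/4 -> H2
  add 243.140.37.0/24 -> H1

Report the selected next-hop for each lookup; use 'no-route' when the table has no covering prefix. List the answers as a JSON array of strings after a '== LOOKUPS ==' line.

Apply in order:
  add 0.0.0.0/0 -> H2 at depth 0
  del 0.0.0.0/0 (clear depth 0)
  add 243.140.0.0/17 -> H0 at depth 17
  add 243.0.0.0/8 -> H0 at depth 8
  add 0.0.0.0/0 -> H1 at depth 0
  ? 243.0.19.126  path d0:H1→d1:-→d2:-→d3:-→d4:-→d5:-→d6:-→d7:-→d8:H0  best=H0
  add 243.0.0.0/8 -> H0 at depth 8
  add 243.140.37.0/24 -> H2 at depth 24
  add 243.128.0.0/12 -> H2 at depth 12
  ? 243.128.50.34  path d0:H1→d1:-→d2:-→d3:-→d4:-→d5:-→d6:-→d7:-→d8:H0→d9:-→d10:-→d11:-→d12:H2  best=H2
  add 16.0.0.0/4 -> H2 at depth 4
  add 243.140.37.0/24 -> H1 at depth 24

== LOOKUPS ==
["H0","H2"]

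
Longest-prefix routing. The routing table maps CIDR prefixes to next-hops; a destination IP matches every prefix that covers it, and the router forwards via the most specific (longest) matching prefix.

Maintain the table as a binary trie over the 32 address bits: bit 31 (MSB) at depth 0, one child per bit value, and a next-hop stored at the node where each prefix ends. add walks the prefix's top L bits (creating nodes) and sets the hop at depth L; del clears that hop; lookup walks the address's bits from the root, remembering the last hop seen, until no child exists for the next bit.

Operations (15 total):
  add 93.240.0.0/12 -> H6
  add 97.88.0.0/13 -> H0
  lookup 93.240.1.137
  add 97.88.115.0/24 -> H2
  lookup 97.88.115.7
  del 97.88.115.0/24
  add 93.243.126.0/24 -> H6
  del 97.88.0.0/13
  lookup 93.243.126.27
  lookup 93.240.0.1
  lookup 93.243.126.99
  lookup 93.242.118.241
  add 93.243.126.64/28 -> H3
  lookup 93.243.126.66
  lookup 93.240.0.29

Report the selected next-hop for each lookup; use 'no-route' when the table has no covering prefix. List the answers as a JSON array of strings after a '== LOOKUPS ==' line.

Apply in order:
  + 93.240.0.0/12 (H6) depth=12
  + 97.88.0.0/13 (H0) depth=13
  ? 93.240.1.137  path d0:-→d1:-→d2:-→d3:-→d4:-→d5:-→d6:-→d7:-→d8:-→d9:-→d10:-→d11:-→d12:H6  best=H6
  + 97.88.115.0/24 (H2) depth=24
  ? 97.88.115.7  path d0:-→d1:-→d2:-→d3:-→d4:-→d5:-→d6:-→d7:-→d8:-→d9:-→d10:-→d11:-→d12:-→d13:H0→d14:-→d15:-→d16:-→d17:-→d18:-→d19:-→d20:-→d21:-→d22:-→d23:-→d24:H2  best=H2
  - 97.88.115.0/24 clear@24
  + 93.243.126.0/24 (H6) depth=24
  - 97.88.0.0/13 clear@13
  ? 93.243.126.27  path d0:-→d1:-→d2:-→d3:-→d4:-→d5:-→d6:-→d7:-→d8:-→d9:-→d10:-→d11:-→d12:H6→d13:-→d14:-→d15:-→d16:-→d17:-→d18:-→d19:-→d20:-→d21:-→d22:-→d23:-→d24:H6  best=H6
  ? 93.240.0.1  path d0:-→d1:-→d2:-→d3:-→d4:-→d5:-→d6:-→d7:-→d8:-→d9:-→d10:-→d11:-→d12:H6→d13:-→d14:-  best=H6
  ? 93.243.126.99  path d0:-→d1:-→d2:-→d3:-→d4:-→d5:-→d6:-→d7:-→d8:-→d9:-→d10:-→d11:-→d12:H6→d13:-→d14:-→d15:-→d16:-→d17:-→d18:-→d19:-→d20:-→d21:-→d22:-→d23:-→d24:H6  best=H6
  ? 93.242.118.241  path d0:-→d1:-→d2:-→d3:-→d4:-→d5:-→d6:-→d7:-→d8:-→d9:-→d10:-→d11:-→d12:H6→d13:-→d14:-→d15:-  best=H6
  + 93.243.126.64/28 (H3) depth=28
  ? 93.243.126.66  path d0:-→d1:-→d2:-→d3:-→d4:-→d5:-→d6:-→d7:-→d8:-→d9:-→d10:-→d11:-→d12:H6→d13:-→d14:-→d15:-→d16:-→d17:-→d18:-→d19:-→d20:-→d21:-→d22:-→d23:-→d24:H6→d25:-→d26:-→d27:-→d28:H3  best=H3
  ? 93.240.0.29  path d0:-→d1:-→d2:-→d3:-→d4:-→d5:-→d6:-→d7:-→d8:-→d9:-→d10:-→d11:-→d12:H6→d13:-→d14:-  best=H6

== LOOKUPS ==
["H6","H2","H6","H6","H6","H6","H3","H6"]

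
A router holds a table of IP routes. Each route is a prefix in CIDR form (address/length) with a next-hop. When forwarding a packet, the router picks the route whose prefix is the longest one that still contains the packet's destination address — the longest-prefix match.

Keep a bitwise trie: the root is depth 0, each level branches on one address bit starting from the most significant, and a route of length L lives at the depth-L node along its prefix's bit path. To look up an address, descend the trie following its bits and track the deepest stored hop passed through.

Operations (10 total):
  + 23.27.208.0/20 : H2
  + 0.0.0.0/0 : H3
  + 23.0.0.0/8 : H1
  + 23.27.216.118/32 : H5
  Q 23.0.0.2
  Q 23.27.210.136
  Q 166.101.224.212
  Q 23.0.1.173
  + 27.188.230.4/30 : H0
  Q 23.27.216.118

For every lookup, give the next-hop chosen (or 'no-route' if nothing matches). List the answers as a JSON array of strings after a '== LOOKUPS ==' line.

Apply in order:
  add 23.27.208.0/20 -> H2 at depth 20
  add 0.0.0.0/0 -> H3 at depth 0
  add 23.0.0.0/8 -> H1 at depth 8
  add 23.27.216.118/32 -> H5 at depth 32
  lookup 23.0.0.2: bits 00010111000 walk d0:H3→d1:-→d2:-→d3:-→d4:-→d5:-→d6:-→d7:-→d8:H1→d9:-→d10:-→d11:- -> H1
  lookup 23.27.210.136: bits 00010111000110111101 walk d0:H3→d1:-→d2:-→d3:-→d4:-→d5:-→d6:-→d7:-→d8:H1→d9:-→d10:-→d11:-→d12:-→d13:-→d14:-→d15:-→d16:-→d17:-→d18:-→d19:-→d20:H2 -> H2
  lookup 166.101.224.212: bits ε walk d0:H3 -> H3
  lookup 23.0.1.173: bits 00010111000 walk d0:H3→d1:-→d2:-→d3:-→d4:-→d5:-→d6:-→d7:-→d8:H1→d9:-→d10:-→d11:- -> H1
  add 27.188.230.4/30 -> H0 at depth 30
  lookup 23.27.216.118: bits 00010111000110111101100001110110 walk d0:H3→d1:-→d2:-→d3:-→d4:-→d5:-→d6:-→d7:-→d8:H1→d9:-→d10:-→d11:-→d12:-→d13:-→d14:-→d15:-→d16:-→d17:-→d18:-→d19:-→d20:H2→d21:-→d22:-→d23:-→d24:-→d25:-→d26:-→d27:-→d28:-→d29:-→d30:-→d31:-→d32:H5 -> H5

== LOOKUPS ==
["H1","H2","H3","H1","H5"]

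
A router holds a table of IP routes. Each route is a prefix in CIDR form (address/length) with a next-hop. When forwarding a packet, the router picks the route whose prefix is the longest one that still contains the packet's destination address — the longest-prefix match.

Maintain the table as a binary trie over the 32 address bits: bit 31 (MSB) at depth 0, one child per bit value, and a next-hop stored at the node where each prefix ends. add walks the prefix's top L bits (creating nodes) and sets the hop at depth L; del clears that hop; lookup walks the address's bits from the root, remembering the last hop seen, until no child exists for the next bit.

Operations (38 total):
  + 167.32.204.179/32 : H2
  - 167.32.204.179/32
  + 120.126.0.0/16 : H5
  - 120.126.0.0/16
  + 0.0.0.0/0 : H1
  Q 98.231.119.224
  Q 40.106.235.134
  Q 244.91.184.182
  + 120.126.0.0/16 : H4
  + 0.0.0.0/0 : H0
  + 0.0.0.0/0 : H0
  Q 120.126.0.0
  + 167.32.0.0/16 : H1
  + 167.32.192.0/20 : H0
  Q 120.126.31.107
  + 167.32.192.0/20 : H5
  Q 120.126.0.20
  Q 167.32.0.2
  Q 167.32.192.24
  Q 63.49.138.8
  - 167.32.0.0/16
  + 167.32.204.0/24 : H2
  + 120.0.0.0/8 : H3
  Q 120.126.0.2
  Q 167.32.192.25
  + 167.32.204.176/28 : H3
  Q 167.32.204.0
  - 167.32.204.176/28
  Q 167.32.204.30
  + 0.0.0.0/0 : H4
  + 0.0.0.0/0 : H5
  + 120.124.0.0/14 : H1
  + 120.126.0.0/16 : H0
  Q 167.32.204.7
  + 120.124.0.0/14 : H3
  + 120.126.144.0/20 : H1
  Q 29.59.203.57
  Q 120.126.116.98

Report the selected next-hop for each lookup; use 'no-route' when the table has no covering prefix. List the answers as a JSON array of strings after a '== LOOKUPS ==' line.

Trace:
  add 167.32.204.179/32 -> H2 at depth 32
  del 167.32.204.179/32 (clear depth 32)
  add 120.126.0.0/16 -> H5 at depth 16
  del 120.126.0.0/16 (clear depth 16)
  add 0.0.0.0/0 -> H1 at depth 0
  Q 98.231.119.224: descend 011 ; hops seen [H1] ; pick H1
  Q 40.106.235.134: descend 0 ; hops seen [H1] ; pick H1
  Q 244.91.184.182: descend 1 ; hops seen [H1] ; pick H1
  add 120.126.0.0/16 -> H4 at depth 16
  add 0.0.0.0/0 -> H0 at depth 0
  add 0.0.0.0/0 -> H0 at depth 0
  Q 120.126.0.0: descend 0111100001111110 ; hops seen [H0,H4] ; pick H4
  add 167.32.0.0/16 -> H1 at depth 16
  add 167.32.192.0/20 -> H0 at depth 20
  Q 120.126.31.107: descend 0111100001111110 ; hops seen [H0,H4] ; pick H4
  add 167.32.192.0/20 -> H5 at depth 20
  Q 120.126.0.20: descend 0111100001111110 ; hops seen [H0,H4] ; pick H4
  Q 167.32.0.2: descend 1010011100100000 ; hops seen [H0,H1] ; pick H1
  Q 167.32.192.24: descend 10100111001000001100 ; hops seen [H0,H1,H5] ; pick H5
  Q 63.49.138.8: descend 0 ; hops seen [H0] ; pick H0
  del 167.32.0.0/16 (clear depth 16)
  add 167.32.204.0/24 -> H2 at depth 24
  add 120.0.0.0/8 -> H3 at depth 8
  Q 120.126.0.2: descend 0111100001111110 ; hops seen [H0,H3,H4] ; pick H4
  Q 167.32.192.25: descend 10100111001000001100 ; hops seen [H0,H5] ; pick H5
  add 167.32.204.176/28 -> H3 at depth 28
  Q 167.32.204.0: descend 101001110010000011001100 ; hops seen [H0,H5,H2] ; pick H2
  del 167.32.204.176/28 (clear depth 28)
  Q 167.32.204.30: descend 101001110010000011001100 ; hops seen [H0,H5,H2] ; pick H2
  add 0.0.0.0/0 -> H4 at depth 0
  add 0.0.0.0/0 -> H5 at depth 0
  add 120.124.0.0/14 -> H1 at depth 14
  add 120.126.0.0/16 -> H0 at depth 16
  Q 167.32.204.7: descend 101001110010000011001100 ; hops seen [H5,H5,H2] ; pick H2
  add 120.124.0.0/14 -> H3 at depth 14
  add 120.126.144.0/20 -> H1 at depth 20
  Q 29.59.203.57: descend 0 ; hops seen [H5] ; pick H5
  Q 120.126.116.98: descend 0111100001111110 ; hops seen [H5,H3,H3,H0] ; pick H0

== LOOKUPS ==
["H1","H1","H1","H4","H4","H4","H1","H5","H0","H4","H5","H2","H2","H2","H5","H0"]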